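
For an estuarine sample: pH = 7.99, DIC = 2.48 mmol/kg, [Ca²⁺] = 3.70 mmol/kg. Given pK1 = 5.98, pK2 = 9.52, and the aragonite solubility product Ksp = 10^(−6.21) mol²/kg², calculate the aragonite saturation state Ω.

α₂ = 1 / (1 + [H⁺]/K2 + [H⁺]²/(K1K2)) = 1 / (1 + 10^+1.53 + 10^-0.48)
   = 1 / (1 + 33.884 + 0.33113) = 1/35.216 = 0.02840
[CO3²⁻] = α₂ × DIC = 0.02840 × 2.48 = 0.07042 mmol/kg
Ksp = 10^(−6.21) = 6.166×10^-7
Ω = [Ca²⁺][CO3²⁻]/Ksp = (3.70×10^-3)(7.042×10^-5) / 6.166×10^-7 = 0.423

Ω = 0.423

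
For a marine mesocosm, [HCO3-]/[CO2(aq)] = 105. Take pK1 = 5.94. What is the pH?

pH = 7.96

From K1 = [H⁺][HCO3-]/[CO2(aq)]:  pH = pK1 + log₁₀([HCO3-]/[CO2(aq)])
log₁₀(105) = +2.021
pH = 5.94 + (+2.021) = 7.96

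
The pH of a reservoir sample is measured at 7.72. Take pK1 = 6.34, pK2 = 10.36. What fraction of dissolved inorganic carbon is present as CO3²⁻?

α₂ = 0.00219

α₂ = 1 / (1 + [H⁺]/K2 + [H⁺]²/(K1K2)) = 1 / (1 + 10^+2.64 + 10^+1.26)
   = 1 / (1 + 436.52 + 18.197) = 1/455.71 = 0.002194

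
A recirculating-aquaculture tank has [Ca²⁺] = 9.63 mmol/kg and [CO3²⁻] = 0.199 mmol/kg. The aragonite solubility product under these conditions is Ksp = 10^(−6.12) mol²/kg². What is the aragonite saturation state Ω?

Ω = 2.53

Ksp = 10^(−6.12) = 7.586×10^-7
Ω = [Ca²⁺][CO3²⁻]/Ksp = (9.63×10^-3)(0.199×10^-3) / 7.586×10^-7 = 2.53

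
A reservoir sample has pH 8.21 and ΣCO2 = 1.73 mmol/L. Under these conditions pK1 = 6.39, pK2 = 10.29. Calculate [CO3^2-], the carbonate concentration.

[CO3²⁻] = 14.1 μmol/L

α₂ = 1 / (1 + [H⁺]/K2 + [H⁺]²/(K1K2)) = 1 / (1 + 10^+2.08 + 10^+0.26)
   = 1 / (1 + 120.23 + 1.8197) = 1/123.05 = 0.008127
[CO3²⁻] = α₂ × DIC = 0.008127 × 1.73 = 0.0141 mmol/L = 14.1 μmol/L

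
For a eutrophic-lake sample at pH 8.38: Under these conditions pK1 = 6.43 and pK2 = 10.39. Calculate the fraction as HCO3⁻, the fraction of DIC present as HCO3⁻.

α₁ = 0.979

α₁ = 1 / (1 + [H⁺]/K1 + K2/[H⁺]) = 1 / (1 + 10^-1.95 + 10^-2.01)
   = 1 / (1 + 0.011220 + 0.0097724) = 1/1.0210 = 0.9794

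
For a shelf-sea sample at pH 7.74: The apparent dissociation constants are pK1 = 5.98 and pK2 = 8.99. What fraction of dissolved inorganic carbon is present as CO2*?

α₀ = 0.0162

α₀ = 1 / (1 + K1/[H⁺] + K1K2/[H⁺]²) = 1 / (1 + 10^+1.76 + 10^+0.51)
   = 1 / (1 + 57.544 + 3.2359) = 1/61.780 = 0.01619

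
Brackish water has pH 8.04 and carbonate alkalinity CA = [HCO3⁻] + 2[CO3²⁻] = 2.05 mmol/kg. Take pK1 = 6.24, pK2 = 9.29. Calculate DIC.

DIC = 1.98 mmol/kg

CA = [HCO3⁻] + 2[CO3²⁻] = (α₁ + 2α₂)·DIC
At pH 8.04: [H⁺]/K1 = 10^-1.80 = 0.015849, K2/[H⁺] = 10^-1.25 = 0.056234
α₁ = 1/(1 + 0.015849 + 0.056234) = 1/1.0721 = 0.9328; α₂ = α₁·K2/[H⁺] = 0.05245
α₁ + 2α₂ = 1.0377
DIC = CA / (α₁ + 2α₂) = 2.05 / 1.0377 = 1.98 mmol/kg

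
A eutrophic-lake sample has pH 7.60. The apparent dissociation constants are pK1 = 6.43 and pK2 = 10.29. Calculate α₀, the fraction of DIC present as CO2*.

α₀ = 0.0632

α₀ = 1 / (1 + K1/[H⁺] + K1K2/[H⁺]²) = 1 / (1 + 10^+1.17 + 10^-1.52)
   = 1 / (1 + 14.791 + 0.030200) = 1/15.821 = 0.06321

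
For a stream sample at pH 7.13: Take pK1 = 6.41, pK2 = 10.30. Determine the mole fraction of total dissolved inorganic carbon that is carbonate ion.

α₂ = 0.000568

α₂ = 1 / (1 + [H⁺]/K2 + [H⁺]²/(K1K2)) = 1 / (1 + 10^+3.17 + 10^+2.45)
   = 1 / (1 + 1479.1 + 281.84) = 1/1761.9 = 0.0005676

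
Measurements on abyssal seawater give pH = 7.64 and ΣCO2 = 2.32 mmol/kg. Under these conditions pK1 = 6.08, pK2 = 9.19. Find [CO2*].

[CO2*] = 0.0605 mmol/kg

α₀ = 1 / (1 + K1/[H⁺] + K1K2/[H⁺]²) = 1 / (1 + 10^+1.56 + 10^+0.01)
   = 1 / (1 + 36.308 + 1.0233) = 1/38.331 = 0.02609
[CO2*] = α₀ × DIC = 0.02609 × 2.32 = 0.0605 mmol/kg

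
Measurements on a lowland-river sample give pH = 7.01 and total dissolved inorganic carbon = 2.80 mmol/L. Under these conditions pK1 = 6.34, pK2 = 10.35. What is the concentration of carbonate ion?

[CO3²⁻] = 1.05 μmol/L

α₂ = 1 / (1 + [H⁺]/K2 + [H⁺]²/(K1K2)) = 1 / (1 + 10^+3.34 + 10^+2.67)
   = 1 / (1 + 2187.8 + 467.74) = 1/2656.5 = 0.0003764
[CO3²⁻] = α₂ × DIC = 0.0003764 × 2.80 = 0.00105 mmol/L = 1.05 μmol/L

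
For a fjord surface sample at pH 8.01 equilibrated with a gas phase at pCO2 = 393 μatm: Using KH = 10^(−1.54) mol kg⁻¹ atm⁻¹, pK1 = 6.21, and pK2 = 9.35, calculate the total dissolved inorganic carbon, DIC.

[CO2*] = KH · pCO2 = 10^(−1.54) × 393×10^-6 = 1.133×10^-5 mol/kg
α₀ = 1/(1 + K1/[H⁺] + K1K2/[H⁺]²) = 1/(1 + 10^+1.80 + 10^+0.46) = 0.01493
DIC = [CO2*]/α₀ = 1.133×10^-5 / 0.01493 = 0.759 mmol/kg

DIC = 0.759 mmol/kg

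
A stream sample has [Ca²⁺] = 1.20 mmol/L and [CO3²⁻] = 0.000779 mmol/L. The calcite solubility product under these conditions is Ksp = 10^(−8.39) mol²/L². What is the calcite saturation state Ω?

Ω = 0.229

Ksp = 10^(−8.39) = 4.074×10^-9
Ω = [Ca²⁺][CO3²⁻]/Ksp = (1.20×10^-3)(0.000779×10^-3) / 4.074×10^-9 = 0.229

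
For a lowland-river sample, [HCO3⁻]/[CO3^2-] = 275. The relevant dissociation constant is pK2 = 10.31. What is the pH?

From K2 = [H⁺][CO3^2-]/[HCO3⁻]:  pH = pK2 − log₁₀([HCO3⁻]/[CO3^2-])
log₁₀(275) = +2.439
pH = 10.31 − (+2.439) = 7.87

pH = 7.87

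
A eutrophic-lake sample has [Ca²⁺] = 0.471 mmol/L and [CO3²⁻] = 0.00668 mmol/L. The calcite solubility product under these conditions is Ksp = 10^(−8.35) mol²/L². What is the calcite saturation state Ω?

Ω = 0.704

Ksp = 10^(−8.35) = 4.467×10^-9
Ω = [Ca²⁺][CO3²⁻]/Ksp = (0.471×10^-3)(0.00668×10^-3) / 4.467×10^-9 = 0.704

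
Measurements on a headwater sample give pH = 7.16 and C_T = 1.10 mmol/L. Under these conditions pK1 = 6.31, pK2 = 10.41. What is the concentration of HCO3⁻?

α₁ = 1 / (1 + [H⁺]/K1 + K2/[H⁺]) = 1 / (1 + 10^-0.85 + 10^-3.25)
   = 1 / (1 + 0.14125 + 0.00056234) = 1/1.1418 = 0.8758
[HCO3⁻] = α₁ × DIC = 0.8758 × 1.10 = 0.963 mmol/L

[HCO3⁻] = 0.963 mmol/L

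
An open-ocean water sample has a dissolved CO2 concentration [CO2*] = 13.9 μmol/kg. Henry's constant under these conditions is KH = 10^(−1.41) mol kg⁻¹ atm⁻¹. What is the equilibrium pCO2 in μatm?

pCO2 = 357 μatm

KH = 10^(−1.41) = 3.890×10^-2 mol kg⁻¹ atm⁻¹
pCO2 = [CO2*]/KH = 13.9×10^-6 / 3.890×10^-2 = 3.57×10^-4 atm = 357 μatm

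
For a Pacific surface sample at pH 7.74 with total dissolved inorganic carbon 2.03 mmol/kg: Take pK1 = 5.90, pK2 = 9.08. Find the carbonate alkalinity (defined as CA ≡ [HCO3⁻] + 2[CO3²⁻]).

CA = [HCO3⁻] + 2[CO3²⁻] = (α₁ + 2α₂)·DIC
At pH 7.74: [H⁺]/K1 = 10^-1.84 = 0.014454, K2/[H⁺] = 10^-1.34 = 0.045709
α₁ = 1/(1 + 0.014454 + 0.045709) = 1/1.0602 = 0.9433; α₂ = α₁·K2/[H⁺] = 0.04311
α₁ + 2α₂ = 1.0295
CA = 1.0295 × 2.03 = 2.09 mmol/kg

CA = 2.09 mmol/kg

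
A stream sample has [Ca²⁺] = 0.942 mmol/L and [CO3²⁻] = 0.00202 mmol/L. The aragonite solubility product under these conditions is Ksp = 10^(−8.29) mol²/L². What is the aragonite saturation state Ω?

Ω = 0.371

Ksp = 10^(−8.29) = 5.129×10^-9
Ω = [Ca²⁺][CO3²⁻]/Ksp = (0.942×10^-3)(0.00202×10^-3) / 5.129×10^-9 = 0.371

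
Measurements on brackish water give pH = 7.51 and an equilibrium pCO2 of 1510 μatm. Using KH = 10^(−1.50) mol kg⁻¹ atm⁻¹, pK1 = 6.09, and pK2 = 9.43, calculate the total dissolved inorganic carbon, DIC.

[CO2*] = KH · pCO2 = 10^(−1.50) × 1510×10^-6 = 4.775×10^-5 mol/kg
α₀ = 1/(1 + K1/[H⁺] + K1K2/[H⁺]²) = 1/(1 + 10^+1.42 + 10^-0.50) = 0.03621
DIC = [CO2*]/α₀ = 4.775×10^-5 / 0.03621 = 1.32 mmol/kg

DIC = 1.32 mmol/kg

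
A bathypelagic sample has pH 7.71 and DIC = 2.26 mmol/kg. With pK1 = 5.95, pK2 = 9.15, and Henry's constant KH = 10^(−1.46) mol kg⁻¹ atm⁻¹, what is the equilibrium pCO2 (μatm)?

α₀ = 1 / (1 + K1/[H⁺] + K1K2/[H⁺]²) = 1 / (1 + 10^+1.76 + 10^+0.32)
   = 1 / (1 + 57.544 + 2.0893) = 1/60.633 = 0.01649
[CO2*] = α₀ × DIC = 0.01649 × 2.26 = 0.03727 mmol/kg
pCO2 = [CO2*]/KH = 3.727×10^-5 / 3.467×10^-2 = 1070 μatm

pCO2 = 1070 μatm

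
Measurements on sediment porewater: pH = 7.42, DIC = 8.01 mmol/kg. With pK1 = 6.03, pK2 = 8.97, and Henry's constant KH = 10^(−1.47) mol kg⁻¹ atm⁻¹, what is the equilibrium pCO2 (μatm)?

pCO2 = 9010 μatm

α₀ = 1 / (1 + K1/[H⁺] + K1K2/[H⁺]²) = 1 / (1 + 10^+1.39 + 10^-0.16)
   = 1 / (1 + 24.547 + 0.69183) = 1/26.239 = 0.03811
[CO2*] = α₀ × DIC = 0.03811 × 8.01 = 0.3053 mmol/kg
pCO2 = [CO2*]/KH = 3.053×10^-4 / 3.388×10^-2 = 9010 μatm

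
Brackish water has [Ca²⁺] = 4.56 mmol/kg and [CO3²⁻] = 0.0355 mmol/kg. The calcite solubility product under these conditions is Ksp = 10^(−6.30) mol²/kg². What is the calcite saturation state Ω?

Ω = 0.323

Ksp = 10^(−6.30) = 5.012×10^-7
Ω = [Ca²⁺][CO3²⁻]/Ksp = (4.56×10^-3)(0.0355×10^-3) / 5.012×10^-7 = 0.323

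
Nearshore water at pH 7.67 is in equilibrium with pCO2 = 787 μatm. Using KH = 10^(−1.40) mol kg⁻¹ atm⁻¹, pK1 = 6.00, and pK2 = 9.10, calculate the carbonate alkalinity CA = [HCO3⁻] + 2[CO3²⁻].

[CO2*] = KH · pCO2 = 10^(−1.40) × 787×10^-6 = 3.133×10^-5 mol/kg
α₀ = 1/(1 + K1/[H⁺] + K1K2/[H⁺]²) = 1/(1 + 10^+1.67 + 10^+0.24) = 0.02020
DIC = [CO2*]/α₀ = 3.133×10^-5 / 0.02020 = 1.551 mmol/kg
CA = (α₁ + 2α₂)·DIC = (0.9447 + 2×0.03510) × 1.551 = 1.57 mmol/kg

CA = 1.57 mmol/kg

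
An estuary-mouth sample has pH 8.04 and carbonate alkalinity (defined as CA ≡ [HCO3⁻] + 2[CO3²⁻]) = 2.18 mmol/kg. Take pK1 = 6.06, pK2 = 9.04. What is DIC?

CA = [HCO3⁻] + 2[CO3²⁻] = (α₁ + 2α₂)·DIC
At pH 8.04: [H⁺]/K1 = 10^-1.98 = 0.010471, K2/[H⁺] = 10^-1.00 = 0.10000
α₁ = 1/(1 + 0.010471 + 0.10000) = 1/1.1105 = 0.9005; α₂ = α₁·K2/[H⁺] = 0.09005
α₁ + 2α₂ = 1.0806
DIC = CA / (α₁ + 2α₂) = 2.18 / 1.0806 = 2.02 mmol/kg

DIC = 2.02 mmol/kg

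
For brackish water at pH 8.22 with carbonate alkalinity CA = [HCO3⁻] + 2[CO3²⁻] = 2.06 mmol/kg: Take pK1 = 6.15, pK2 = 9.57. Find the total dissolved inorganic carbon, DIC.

DIC = 1.99 mmol/kg

CA = [HCO3⁻] + 2[CO3²⁻] = (α₁ + 2α₂)·DIC
At pH 8.22: [H⁺]/K1 = 10^-2.07 = 0.0085114, K2/[H⁺] = 10^-1.35 = 0.044668
α₁ = 1/(1 + 0.0085114 + 0.044668) = 1/1.0532 = 0.9495; α₂ = α₁·K2/[H⁺] = 0.04241
α₁ + 2α₂ = 1.0343
DIC = CA / (α₁ + 2α₂) = 2.06 / 1.0343 = 1.99 mmol/kg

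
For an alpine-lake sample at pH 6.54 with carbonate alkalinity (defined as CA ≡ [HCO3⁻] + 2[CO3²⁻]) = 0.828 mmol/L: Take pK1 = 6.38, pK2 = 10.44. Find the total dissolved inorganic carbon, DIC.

CA = [HCO3⁻] + 2[CO3²⁻] = (α₁ + 2α₂)·DIC
At pH 6.54: [H⁺]/K1 = 10^-0.16 = 0.69183, K2/[H⁺] = 10^-3.90 = 0.00012589
α₁ = 1/(1 + 0.69183 + 0.00012589) = 1/1.6920 = 0.5910; α₂ = α₁·K2/[H⁺] = 7.441×10^-5
α₁ + 2α₂ = 0.5912
DIC = CA / (α₁ + 2α₂) = 0.828 / 0.5912 = 1.40 mmol/L

DIC = 1.40 mmol/L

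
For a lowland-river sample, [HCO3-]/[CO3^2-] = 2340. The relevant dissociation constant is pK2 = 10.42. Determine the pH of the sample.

pH = 7.05

From K2 = [H⁺][CO3^2-]/[HCO3-]:  pH = pK2 − log₁₀([HCO3-]/[CO3^2-])
log₁₀(2340) = +3.369
pH = 10.42 − (+3.369) = 7.05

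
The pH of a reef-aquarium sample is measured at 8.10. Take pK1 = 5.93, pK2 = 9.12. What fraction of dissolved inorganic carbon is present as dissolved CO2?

α₀ = 1 / (1 + K1/[H⁺] + K1K2/[H⁺]²) = 1 / (1 + 10^+2.17 + 10^+1.15)
   = 1 / (1 + 147.91 + 14.125) = 1/163.04 = 0.006134

α₀ = 0.00613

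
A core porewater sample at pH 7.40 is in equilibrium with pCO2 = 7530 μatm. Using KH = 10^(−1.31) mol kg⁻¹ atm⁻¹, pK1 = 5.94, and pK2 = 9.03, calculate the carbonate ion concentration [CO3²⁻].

[CO3²⁻] = 0.249 mmol/kg

[CO2*] = KH · pCO2 = 10^(−1.31) × 7530×10^-6 = 3.688×10^-4 mol/kg
α₀ = 1/(1 + K1/[H⁺] + K1K2/[H⁺]²) = 1/(1 + 10^+1.46 + 10^-0.17) = 0.03277
DIC = [CO2*]/α₀ = 3.688×10^-4 / 0.03277 = 11.25 mmol/kg
[CO3²⁻] = α₂·DIC; α₂ = 0.02215, so [CO3²⁻] = 0.02215 × 11.25 = 0.249 mmol/kg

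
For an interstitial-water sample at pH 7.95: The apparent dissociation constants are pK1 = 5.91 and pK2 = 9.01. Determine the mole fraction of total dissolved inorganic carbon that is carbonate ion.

α₂ = 0.0795

α₂ = 1 / (1 + [H⁺]/K2 + [H⁺]²/(K1K2)) = 1 / (1 + 10^+1.06 + 10^-0.98)
   = 1 / (1 + 11.482 + 0.10471) = 1/12.586 = 0.07945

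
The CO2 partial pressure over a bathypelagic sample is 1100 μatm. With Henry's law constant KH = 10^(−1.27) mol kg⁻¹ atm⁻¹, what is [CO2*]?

KH = 10^(−1.27) = 5.370×10^-2 mol kg⁻¹ atm⁻¹
[CO2*] = KH · pCO2 = 5.370×10^-2 × 1100×10^-6 atm = 5.91×10^-5 mol/kg

[CO2*] = 59.1 μmol/kg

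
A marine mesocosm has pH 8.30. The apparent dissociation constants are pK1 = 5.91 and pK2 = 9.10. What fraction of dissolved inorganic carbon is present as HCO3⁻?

α₁ = 0.860

α₁ = 1 / (1 + [H⁺]/K1 + K2/[H⁺]) = 1 / (1 + 10^-2.39 + 10^-0.80)
   = 1 / (1 + 0.0040738 + 0.15849) = 1/1.1626 = 0.8602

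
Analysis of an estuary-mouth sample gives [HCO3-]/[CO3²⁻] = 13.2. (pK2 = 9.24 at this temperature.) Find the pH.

pH = 8.12

From K2 = [H⁺][CO3²⁻]/[HCO3-]:  pH = pK2 − log₁₀([HCO3-]/[CO3²⁻])
log₁₀(13.2) = +1.121
pH = 9.24 − (+1.121) = 8.12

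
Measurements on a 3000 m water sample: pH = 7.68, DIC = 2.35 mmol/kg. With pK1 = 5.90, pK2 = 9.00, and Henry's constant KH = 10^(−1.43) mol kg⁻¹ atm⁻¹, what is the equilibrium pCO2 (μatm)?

α₀ = 1 / (1 + K1/[H⁺] + K1K2/[H⁺]²) = 1 / (1 + 10^+1.78 + 10^+0.46)
   = 1 / (1 + 60.256 + 2.8840) = 1/64.140 = 0.01559
[CO2*] = α₀ × DIC = 0.01559 × 2.35 = 0.03664 mmol/kg
pCO2 = [CO2*]/KH = 3.664×10^-5 / 3.715×10^-2 = 986 μatm

pCO2 = 986 μatm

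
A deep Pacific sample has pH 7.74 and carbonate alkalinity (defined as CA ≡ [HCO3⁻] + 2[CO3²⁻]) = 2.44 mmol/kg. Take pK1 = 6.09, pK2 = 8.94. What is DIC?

DIC = 2.35 mmol/kg

CA = [HCO3⁻] + 2[CO3²⁻] = (α₁ + 2α₂)·DIC
At pH 7.74: [H⁺]/K1 = 10^-1.65 = 0.022387, K2/[H⁺] = 10^-1.20 = 0.063096
α₁ = 1/(1 + 0.022387 + 0.063096) = 1/1.0855 = 0.9212; α₂ = α₁·K2/[H⁺] = 0.05813
α₁ + 2α₂ = 1.0375
DIC = CA / (α₁ + 2α₂) = 2.44 / 1.0375 = 2.35 mmol/kg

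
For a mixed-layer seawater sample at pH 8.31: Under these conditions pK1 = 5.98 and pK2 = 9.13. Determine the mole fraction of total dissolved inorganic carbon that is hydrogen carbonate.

α₁ = 1 / (1 + [H⁺]/K1 + K2/[H⁺]) = 1 / (1 + 10^-2.33 + 10^-0.82)
   = 1 / (1 + 0.0046774 + 0.15136) = 1/1.1560 = 0.8650

α₁ = 0.865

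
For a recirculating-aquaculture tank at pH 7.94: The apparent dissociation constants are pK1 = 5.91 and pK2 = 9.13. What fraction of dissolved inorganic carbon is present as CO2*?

α₀ = 1 / (1 + K1/[H⁺] + K1K2/[H⁺]²) = 1 / (1 + 10^+2.03 + 10^+0.84)
   = 1 / (1 + 107.15 + 6.9183) = 1/115.07 = 0.008690

α₀ = 0.00869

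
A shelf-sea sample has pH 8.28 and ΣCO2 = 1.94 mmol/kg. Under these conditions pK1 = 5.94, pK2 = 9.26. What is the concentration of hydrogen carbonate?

α₁ = 1 / (1 + [H⁺]/K1 + K2/[H⁺]) = 1 / (1 + 10^-2.34 + 10^-0.98)
   = 1 / (1 + 0.0045709 + 0.10471) = 1/1.1093 = 0.9015
[HCO3⁻] = α₁ × DIC = 0.9015 × 1.94 = 1.75 mmol/kg

[HCO3⁻] = 1.75 mmol/kg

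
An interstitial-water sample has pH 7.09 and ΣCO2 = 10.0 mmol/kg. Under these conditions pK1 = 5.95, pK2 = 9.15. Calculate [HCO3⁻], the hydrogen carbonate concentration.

α₁ = 1 / (1 + [H⁺]/K1 + K2/[H⁺]) = 1 / (1 + 10^-1.14 + 10^-2.06)
   = 1 / (1 + 0.072444 + 0.0087096) = 1/1.0812 = 0.9249
[HCO3⁻] = α₁ × DIC = 0.9249 × 10.0 = 9.25 mmol/kg

[HCO3⁻] = 9.25 mmol/kg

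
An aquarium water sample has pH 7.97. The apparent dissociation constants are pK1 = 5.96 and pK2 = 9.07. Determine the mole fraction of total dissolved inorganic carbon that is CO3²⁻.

α₂ = 0.0729

α₂ = 1 / (1 + [H⁺]/K2 + [H⁺]²/(K1K2)) = 1 / (1 + 10^+1.10 + 10^-0.91)
   = 1 / (1 + 12.589 + 0.12303) = 1/13.712 = 0.07293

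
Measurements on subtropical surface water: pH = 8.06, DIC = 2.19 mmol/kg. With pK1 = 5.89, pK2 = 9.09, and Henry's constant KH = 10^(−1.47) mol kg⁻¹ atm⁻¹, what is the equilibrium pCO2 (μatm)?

α₀ = 1 / (1 + K1/[H⁺] + K1K2/[H⁺]²) = 1 / (1 + 10^+2.17 + 10^+1.14)
   = 1 / (1 + 147.91 + 13.804) = 1/162.71 = 0.006146
[CO2*] = α₀ × DIC = 0.006146 × 2.19 = 0.01346 mmol/kg = 13.46 μmol/kg
pCO2 = [CO2*]/KH = 1.346×10^-5 / 3.388×10^-2 = 397 μatm

pCO2 = 397 μatm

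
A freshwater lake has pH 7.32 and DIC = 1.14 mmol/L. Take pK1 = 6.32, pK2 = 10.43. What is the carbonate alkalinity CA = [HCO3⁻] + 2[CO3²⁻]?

CA = 1.04 mmol/L

CA = [HCO3⁻] + 2[CO3²⁻] = (α₁ + 2α₂)·DIC
At pH 7.32: [H⁺]/K1 = 10^-1.00 = 0.10000, K2/[H⁺] = 10^-3.11 = 0.00077625
α₁ = 1/(1 + 0.10000 + 0.00077625) = 1/1.1008 = 0.9084; α₂ = α₁·K2/[H⁺] = 0.0007052
α₁ + 2α₂ = 0.9099
CA = 0.9099 × 1.14 = 1.04 mmol/L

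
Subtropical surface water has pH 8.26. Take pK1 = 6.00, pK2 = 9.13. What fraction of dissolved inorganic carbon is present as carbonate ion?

α₂ = 0.118

α₂ = 1 / (1 + [H⁺]/K2 + [H⁺]²/(K1K2)) = 1 / (1 + 10^+0.87 + 10^-1.39)
   = 1 / (1 + 7.4131 + 0.040738) = 1/8.4538 = 0.1183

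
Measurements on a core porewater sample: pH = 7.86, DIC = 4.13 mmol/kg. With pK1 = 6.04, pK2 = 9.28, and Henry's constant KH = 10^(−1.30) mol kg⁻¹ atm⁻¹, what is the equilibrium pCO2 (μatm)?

pCO2 = 1180 μatm

α₀ = 1 / (1 + K1/[H⁺] + K1K2/[H⁺]²) = 1 / (1 + 10^+1.82 + 10^+0.40)
   = 1 / (1 + 66.069 + 2.5119) = 1/69.581 = 0.01437
[CO2*] = α₀ × DIC = 0.01437 × 4.13 = 0.05936 mmol/kg
pCO2 = [CO2*]/KH = 5.936×10^-5 / 5.012×10^-2 = 1180 μatm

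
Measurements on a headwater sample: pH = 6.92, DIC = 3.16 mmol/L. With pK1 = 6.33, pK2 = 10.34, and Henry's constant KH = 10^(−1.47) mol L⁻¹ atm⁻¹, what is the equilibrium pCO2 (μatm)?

α₀ = 1 / (1 + K1/[H⁺] + K1K2/[H⁺]²) = 1 / (1 + 10^+0.59 + 10^-2.83)
   = 1 / (1 + 3.8905 + 0.0014791) = 1/4.8919 = 0.2044
[CO2*] = α₀ × DIC = 0.2044 × 3.16 = 0.6460 mmol/L
pCO2 = [CO2*]/KH = 6.460×10^-4 / 3.388×10^-2 = 1.91×10^4 μatm

pCO2 = 1.91×10^4 μatm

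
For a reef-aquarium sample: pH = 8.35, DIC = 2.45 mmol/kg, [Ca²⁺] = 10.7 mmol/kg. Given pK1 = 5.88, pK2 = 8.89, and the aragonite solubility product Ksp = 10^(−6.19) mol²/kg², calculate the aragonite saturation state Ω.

Ω = 9.06

α₂ = 1 / (1 + [H⁺]/K2 + [H⁺]²/(K1K2)) = 1 / (1 + 10^+0.54 + 10^-1.93)
   = 1 / (1 + 3.4674 + 0.011749) = 1/4.4791 = 0.2233
[CO3²⁻] = α₂ × DIC = 0.2233 × 2.45 = 0.5470 mmol/kg
Ksp = 10^(−6.19) = 6.457×10^-7
Ω = [Ca²⁺][CO3²⁻]/Ksp = (10.7×10^-3)(5.470×10^-4) / 6.457×10^-7 = 9.06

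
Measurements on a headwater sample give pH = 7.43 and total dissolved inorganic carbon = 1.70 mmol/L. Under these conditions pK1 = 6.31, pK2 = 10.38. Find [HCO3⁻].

α₁ = 1 / (1 + [H⁺]/K1 + K2/[H⁺]) = 1 / (1 + 10^-1.12 + 10^-2.95)
   = 1 / (1 + 0.075858 + 0.0011220) = 1/1.0770 = 0.9285
[HCO3⁻] = α₁ × DIC = 0.9285 × 1.70 = 1.58 mmol/L

[HCO3⁻] = 1.58 mmol/L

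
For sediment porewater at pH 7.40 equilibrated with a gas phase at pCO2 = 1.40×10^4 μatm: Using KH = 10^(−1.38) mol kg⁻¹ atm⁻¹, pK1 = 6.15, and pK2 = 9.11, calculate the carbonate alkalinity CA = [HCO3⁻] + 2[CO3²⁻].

CA = 10.8 mmol/kg

[CO2*] = KH · pCO2 = 10^(−1.38) × 1.40×10^4×10^-6 = 5.836×10^-4 mol/kg
α₀ = 1/(1 + K1/[H⁺] + K1K2/[H⁺]²) = 1/(1 + 10^+1.25 + 10^-0.46) = 0.05228
DIC = [CO2*]/α₀ = 5.836×10^-4 / 0.05228 = 11.16 mmol/kg
CA = (α₁ + 2α₂)·DIC = (0.9296 + 2×0.01813) × 11.16 = 10.8 mmol/kg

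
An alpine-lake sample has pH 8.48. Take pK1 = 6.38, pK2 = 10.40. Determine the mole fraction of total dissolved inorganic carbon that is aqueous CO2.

α₀ = 0.00779

α₀ = 1 / (1 + K1/[H⁺] + K1K2/[H⁺]²) = 1 / (1 + 10^+2.10 + 10^+0.18)
   = 1 / (1 + 125.89 + 1.5136) = 1/128.41 = 0.007788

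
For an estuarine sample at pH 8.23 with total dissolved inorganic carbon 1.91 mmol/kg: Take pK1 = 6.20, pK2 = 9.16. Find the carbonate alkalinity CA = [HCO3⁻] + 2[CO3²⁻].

CA = [HCO3⁻] + 2[CO3²⁻] = (α₁ + 2α₂)·DIC
At pH 8.23: [H⁺]/K1 = 10^-2.03 = 0.0093325, K2/[H⁺] = 10^-0.93 = 0.11749
α₁ = 1/(1 + 0.0093325 + 0.11749) = 1/1.1268 = 0.8875; α₂ = α₁·K2/[H⁺] = 0.1043
α₁ + 2α₂ = 1.0960
CA = 1.0960 × 1.91 = 2.09 mmol/kg

CA = 2.09 mmol/kg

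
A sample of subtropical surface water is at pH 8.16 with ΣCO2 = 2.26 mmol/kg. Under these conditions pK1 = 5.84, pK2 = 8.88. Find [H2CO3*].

[CO2*] = 9.05 μmol/kg

α₀ = 1 / (1 + K1/[H⁺] + K1K2/[H⁺]²) = 1 / (1 + 10^+2.32 + 10^+1.60)
   = 1 / (1 + 208.93 + 39.811) = 1/249.74 = 0.004004
[CO2*] = α₀ × DIC = 0.004004 × 2.26 = 0.00905 mmol/kg = 9.05 μmol/kg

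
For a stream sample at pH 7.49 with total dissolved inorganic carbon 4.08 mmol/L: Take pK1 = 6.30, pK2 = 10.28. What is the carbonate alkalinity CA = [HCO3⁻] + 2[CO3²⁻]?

CA = 3.84 mmol/L

CA = [HCO3⁻] + 2[CO3²⁻] = (α₁ + 2α₂)·DIC
At pH 7.49: [H⁺]/K1 = 10^-1.19 = 0.064565, K2/[H⁺] = 10^-2.79 = 0.0016218
α₁ = 1/(1 + 0.064565 + 0.0016218) = 1/1.0662 = 0.9379; α₂ = α₁·K2/[H⁺] = 0.001521
α₁ + 2α₂ = 0.9410
CA = 0.9410 × 4.08 = 3.84 mmol/L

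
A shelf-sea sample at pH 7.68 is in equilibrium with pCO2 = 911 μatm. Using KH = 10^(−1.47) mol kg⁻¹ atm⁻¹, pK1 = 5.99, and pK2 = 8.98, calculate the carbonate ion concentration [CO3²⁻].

[CO3²⁻] = 0.0758 mmol/kg

[CO2*] = KH · pCO2 = 10^(−1.47) × 911×10^-6 = 3.087×10^-5 mol/kg
α₀ = 1/(1 + K1/[H⁺] + K1K2/[H⁺]²) = 1/(1 + 10^+1.69 + 10^+0.39) = 0.01907
DIC = [CO2*]/α₀ = 3.087×10^-5 / 0.01907 = 1.619 mmol/kg
[CO3²⁻] = α₂·DIC; α₂ = 0.04682, so [CO3²⁻] = 0.04682 × 1.619 = 0.0758 mmol/kg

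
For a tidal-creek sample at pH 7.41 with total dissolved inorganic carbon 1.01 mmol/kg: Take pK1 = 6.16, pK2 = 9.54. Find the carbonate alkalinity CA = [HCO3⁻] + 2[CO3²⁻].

CA = 0.964 mmol/kg

CA = [HCO3⁻] + 2[CO3²⁻] = (α₁ + 2α₂)·DIC
At pH 7.41: [H⁺]/K1 = 10^-1.25 = 0.056234, K2/[H⁺] = 10^-2.13 = 0.0074131
α₁ = 1/(1 + 0.056234 + 0.0074131) = 1/1.0636 = 0.9402; α₂ = α₁·K2/[H⁺] = 0.006970
α₁ + 2α₂ = 0.9541
CA = 0.9541 × 1.01 = 0.964 mmol/kg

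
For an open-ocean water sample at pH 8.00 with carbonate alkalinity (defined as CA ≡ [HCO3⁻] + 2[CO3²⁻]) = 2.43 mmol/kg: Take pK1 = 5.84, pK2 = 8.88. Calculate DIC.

CA = [HCO3⁻] + 2[CO3²⁻] = (α₁ + 2α₂)·DIC
At pH 8.00: [H⁺]/K1 = 10^-2.16 = 0.0069183, K2/[H⁺] = 10^-0.88 = 0.13183
α₁ = 1/(1 + 0.0069183 + 0.13183) = 1/1.1387 = 0.8782; α₂ = α₁·K2/[H⁺] = 0.1158
α₁ + 2α₂ = 1.1097
DIC = CA / (α₁ + 2α₂) = 2.43 / 1.1097 = 2.19 mmol/kg

DIC = 2.19 mmol/kg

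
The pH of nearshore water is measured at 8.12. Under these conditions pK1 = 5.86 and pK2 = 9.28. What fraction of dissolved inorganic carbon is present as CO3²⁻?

α₂ = 0.0644

α₂ = 1 / (1 + [H⁺]/K2 + [H⁺]²/(K1K2)) = 1 / (1 + 10^+1.16 + 10^-1.10)
   = 1 / (1 + 14.454 + 0.079433) = 1/15.534 = 0.06438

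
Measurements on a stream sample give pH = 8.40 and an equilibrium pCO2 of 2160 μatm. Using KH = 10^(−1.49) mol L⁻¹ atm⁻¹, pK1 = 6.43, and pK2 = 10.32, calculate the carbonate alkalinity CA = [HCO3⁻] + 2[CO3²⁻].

[CO2*] = KH · pCO2 = 10^(−1.49) × 2160×10^-6 = 6.990×10^-5 mol/L
α₀ = 1/(1 + K1/[H⁺] + K1K2/[H⁺]²) = 1/(1 + 10^+1.97 + 10^+0.05) = 0.01048
DIC = [CO2*]/α₀ = 6.990×10^-5 / 0.01048 = 6.671 mmol/L
CA = (α₁ + 2α₂)·DIC = (0.9778 + 2×0.01176) × 6.671 = 6.68 mmol/L

CA = 6.68 mmol/L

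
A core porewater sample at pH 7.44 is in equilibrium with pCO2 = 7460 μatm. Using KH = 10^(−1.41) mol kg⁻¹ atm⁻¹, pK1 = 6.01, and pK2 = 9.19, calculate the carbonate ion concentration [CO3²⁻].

[CO2*] = KH · pCO2 = 10^(−1.41) × 7460×10^-6 = 2.902×10^-4 mol/kg
α₀ = 1/(1 + K1/[H⁺] + K1K2/[H⁺]²) = 1/(1 + 10^+1.43 + 10^-0.32) = 0.03522
DIC = [CO2*]/α₀ = 2.902×10^-4 / 0.03522 = 8.241 mmol/kg
[CO3²⁻] = α₂·DIC; α₂ = 0.01686, so [CO3²⁻] = 0.01686 × 8.241 = 0.139 mmol/kg

[CO3²⁻] = 0.139 mmol/kg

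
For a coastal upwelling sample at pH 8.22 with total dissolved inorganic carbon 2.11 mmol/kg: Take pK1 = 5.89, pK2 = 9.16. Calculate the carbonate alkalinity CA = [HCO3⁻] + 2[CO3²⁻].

CA = 2.32 mmol/kg

CA = [HCO3⁻] + 2[CO3²⁻] = (α₁ + 2α₂)·DIC
At pH 8.22: [H⁺]/K1 = 10^-2.33 = 0.0046774, K2/[H⁺] = 10^-0.94 = 0.11482
α₁ = 1/(1 + 0.0046774 + 0.11482) = 1/1.1195 = 0.8933; α₂ = α₁·K2/[H⁺] = 0.1026
α₁ + 2α₂ = 1.0984
CA = 1.0984 × 2.11 = 2.32 mmol/kg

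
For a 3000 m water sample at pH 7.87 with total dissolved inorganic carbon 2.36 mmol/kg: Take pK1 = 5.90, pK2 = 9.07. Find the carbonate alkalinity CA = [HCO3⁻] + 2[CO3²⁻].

CA = [HCO3⁻] + 2[CO3²⁻] = (α₁ + 2α₂)·DIC
At pH 7.87: [H⁺]/K1 = 10^-1.97 = 0.010715, K2/[H⁺] = 10^-1.20 = 0.063096
α₁ = 1/(1 + 0.010715 + 0.063096) = 1/1.0738 = 0.9313; α₂ = α₁·K2/[H⁺] = 0.05876
α₁ + 2α₂ = 1.0488
CA = 1.0488 × 2.36 = 2.48 mmol/kg

CA = 2.48 mmol/kg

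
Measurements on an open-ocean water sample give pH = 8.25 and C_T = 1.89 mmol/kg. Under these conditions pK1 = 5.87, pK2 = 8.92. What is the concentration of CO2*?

[CO2*] = 6.47 μmol/kg

α₀ = 1 / (1 + K1/[H⁺] + K1K2/[H⁺]²) = 1 / (1 + 10^+2.38 + 10^+1.71)
   = 1 / (1 + 239.88 + 51.286) = 1/292.17 = 0.003423
[CO2*] = α₀ × DIC = 0.003423 × 1.89 = 0.00647 mmol/kg = 6.47 μmol/kg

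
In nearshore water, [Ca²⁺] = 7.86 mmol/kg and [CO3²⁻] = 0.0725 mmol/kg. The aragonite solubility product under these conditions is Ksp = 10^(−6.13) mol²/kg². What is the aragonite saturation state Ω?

Ω = 0.769

Ksp = 10^(−6.13) = 7.413×10^-7
Ω = [Ca²⁺][CO3²⁻]/Ksp = (7.86×10^-3)(0.0725×10^-3) / 7.413×10^-7 = 0.769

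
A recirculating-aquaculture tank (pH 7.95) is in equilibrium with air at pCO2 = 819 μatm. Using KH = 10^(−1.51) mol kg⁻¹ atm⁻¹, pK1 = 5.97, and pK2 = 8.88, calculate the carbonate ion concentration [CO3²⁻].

[CO3²⁻] = 0.284 mmol/kg

[CO2*] = KH · pCO2 = 10^(−1.51) × 819×10^-6 = 2.531×10^-5 mol/kg
α₀ = 1/(1 + K1/[H⁺] + K1K2/[H⁺]²) = 1/(1 + 10^+1.98 + 10^+1.05) = 0.009283
DIC = [CO2*]/α₀ = 2.531×10^-5 / 0.009283 = 2.726 mmol/kg
[CO3²⁻] = α₂·DIC; α₂ = 0.1042, so [CO3²⁻] = 0.1042 × 2.726 = 0.284 mmol/kg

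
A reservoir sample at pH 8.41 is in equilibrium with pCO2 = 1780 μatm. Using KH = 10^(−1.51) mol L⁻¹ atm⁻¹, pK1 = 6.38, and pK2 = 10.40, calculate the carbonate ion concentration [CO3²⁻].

[CO3²⁻] = 0.0603 mmol/L

[CO2*] = KH · pCO2 = 10^(−1.51) × 1780×10^-6 = 5.501×10^-5 mol/L
α₀ = 1/(1 + K1/[H⁺] + K1K2/[H⁺]²) = 1/(1 + 10^+2.03 + 10^+0.04) = 0.009153
DIC = [CO2*]/α₀ = 5.501×10^-5 / 0.009153 = 6.009 mmol/L
[CO3²⁻] = α₂·DIC; α₂ = 0.01004, so [CO3²⁻] = 0.01004 × 6.009 = 0.0603 mmol/L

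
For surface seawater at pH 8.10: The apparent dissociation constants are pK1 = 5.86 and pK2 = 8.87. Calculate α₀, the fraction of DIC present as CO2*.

α₀ = 0.00489

α₀ = 1 / (1 + K1/[H⁺] + K1K2/[H⁺]²) = 1 / (1 + 10^+2.24 + 10^+1.47)
   = 1 / (1 + 173.78 + 29.512) = 1/204.29 = 0.004895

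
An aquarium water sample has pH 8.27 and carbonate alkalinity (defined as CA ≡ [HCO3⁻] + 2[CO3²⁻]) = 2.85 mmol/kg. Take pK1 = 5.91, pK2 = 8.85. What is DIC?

DIC = 2.37 mmol/kg

CA = [HCO3⁻] + 2[CO3²⁻] = (α₁ + 2α₂)·DIC
At pH 8.27: [H⁺]/K1 = 10^-2.36 = 0.0043652, K2/[H⁺] = 10^-0.58 = 0.26303
α₁ = 1/(1 + 0.0043652 + 0.26303) = 1/1.2674 = 0.7890; α₂ = α₁·K2/[H⁺] = 0.2075
α₁ + 2α₂ = 1.2041
DIC = CA / (α₁ + 2α₂) = 2.85 / 1.2041 = 2.37 mmol/kg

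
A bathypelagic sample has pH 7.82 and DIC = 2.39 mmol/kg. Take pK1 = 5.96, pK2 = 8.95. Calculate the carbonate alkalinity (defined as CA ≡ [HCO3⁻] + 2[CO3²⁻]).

CA = 2.52 mmol/kg

CA = [HCO3⁻] + 2[CO3²⁻] = (α₁ + 2α₂)·DIC
At pH 7.82: [H⁺]/K1 = 10^-1.86 = 0.013804, K2/[H⁺] = 10^-1.13 = 0.074131
α₁ = 1/(1 + 0.013804 + 0.074131) = 1/1.0879 = 0.9192; α₂ = α₁·K2/[H⁺] = 0.06814
α₁ + 2α₂ = 1.0555
CA = 1.0555 × 2.39 = 2.52 mmol/kg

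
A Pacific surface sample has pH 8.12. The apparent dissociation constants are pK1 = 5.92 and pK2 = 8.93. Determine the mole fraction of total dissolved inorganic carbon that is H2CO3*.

α₀ = 0.00543

α₀ = 1 / (1 + K1/[H⁺] + K1K2/[H⁺]²) = 1 / (1 + 10^+2.20 + 10^+1.39)
   = 1 / (1 + 158.49 + 24.547) = 1/184.04 = 0.005434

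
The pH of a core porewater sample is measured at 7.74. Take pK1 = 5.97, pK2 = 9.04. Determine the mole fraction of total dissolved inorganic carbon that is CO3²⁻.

α₂ = 1 / (1 + [H⁺]/K2 + [H⁺]²/(K1K2)) = 1 / (1 + 10^+1.30 + 10^-0.47)
   = 1 / (1 + 19.953 + 0.33884) = 1/21.291 = 0.04697

α₂ = 0.0470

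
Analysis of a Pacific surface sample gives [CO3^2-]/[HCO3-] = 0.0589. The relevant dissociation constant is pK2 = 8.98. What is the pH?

pH = 7.75

From K2 = [H⁺][CO3^2-]/[HCO3-]:  pH = pK2 + log₁₀([CO3^2-]/[HCO3-])
log₁₀(0.0589) = -1.230
pH = 8.98 + (-1.230) = 7.75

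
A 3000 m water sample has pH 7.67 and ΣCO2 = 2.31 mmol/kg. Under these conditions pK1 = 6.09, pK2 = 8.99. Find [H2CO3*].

α₀ = 1 / (1 + K1/[H⁺] + K1K2/[H⁺]²) = 1 / (1 + 10^+1.58 + 10^+0.26)
   = 1 / (1 + 38.019 + 1.8197) = 1/40.839 = 0.02449
[CO2*] = α₀ × DIC = 0.02449 × 2.31 = 0.0566 mmol/kg

[CO2*] = 0.0566 mmol/kg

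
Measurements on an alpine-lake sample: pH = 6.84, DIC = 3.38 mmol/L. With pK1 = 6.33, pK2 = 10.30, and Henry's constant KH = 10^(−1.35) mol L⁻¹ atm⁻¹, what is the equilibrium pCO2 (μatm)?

pCO2 = 1.79×10^4 μatm

α₀ = 1 / (1 + K1/[H⁺] + K1K2/[H⁺]²) = 1 / (1 + 10^+0.51 + 10^-2.95)
   = 1 / (1 + 3.2359 + 0.0011220) = 1/4.2371 = 0.2360
[CO2*] = α₀ × DIC = 0.2360 × 3.38 = 0.7977 mmol/L
pCO2 = [CO2*]/KH = 7.977×10^-4 / 4.467×10^-2 = 1.79×10^4 μatm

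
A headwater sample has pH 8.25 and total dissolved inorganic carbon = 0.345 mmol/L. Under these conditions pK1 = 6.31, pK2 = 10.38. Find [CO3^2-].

[CO3²⁻] = 2.51 μmol/L

α₂ = 1 / (1 + [H⁺]/K2 + [H⁺]²/(K1K2)) = 1 / (1 + 10^+2.13 + 10^+0.19)
   = 1 / (1 + 134.90 + 1.5488) = 1/137.45 = 0.007276
[CO3²⁻] = α₂ × DIC = 0.007276 × 0.345 = 0.00251 mmol/L = 2.51 μmol/L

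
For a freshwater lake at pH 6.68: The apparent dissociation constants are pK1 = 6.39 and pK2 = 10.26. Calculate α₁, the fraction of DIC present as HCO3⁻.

α₁ = 0.661

α₁ = 1 / (1 + [H⁺]/K1 + K2/[H⁺]) = 1 / (1 + 10^-0.29 + 10^-3.58)
   = 1 / (1 + 0.51286 + 0.00026303) = 1/1.5131 = 0.6609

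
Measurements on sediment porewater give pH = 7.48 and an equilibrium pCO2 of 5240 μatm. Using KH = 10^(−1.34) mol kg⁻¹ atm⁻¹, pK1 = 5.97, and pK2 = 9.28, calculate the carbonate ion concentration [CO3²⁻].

[CO2*] = KH · pCO2 = 10^(−1.34) × 5240×10^-6 = 2.395×10^-4 mol/kg
α₀ = 1/(1 + K1/[H⁺] + K1K2/[H⁺]²) = 1/(1 + 10^+1.51 + 10^-0.29) = 0.02952
DIC = [CO2*]/α₀ = 2.395×10^-4 / 0.02952 = 8.113 mmol/kg
[CO3²⁻] = α₂·DIC; α₂ = 0.01514, so [CO3²⁻] = 0.01514 × 8.113 = 0.123 mmol/kg

[CO3²⁻] = 0.123 mmol/kg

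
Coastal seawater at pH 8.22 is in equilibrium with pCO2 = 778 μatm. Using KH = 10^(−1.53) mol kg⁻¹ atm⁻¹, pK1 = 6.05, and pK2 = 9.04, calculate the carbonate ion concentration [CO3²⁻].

[CO3²⁻] = 0.514 mmol/kg

[CO2*] = KH · pCO2 = 10^(−1.53) × 778×10^-6 = 2.296×10^-5 mol/kg
α₀ = 1/(1 + K1/[H⁺] + K1K2/[H⁺]²) = 1/(1 + 10^+2.17 + 10^+1.35) = 0.005838
DIC = [CO2*]/α₀ = 2.296×10^-5 / 0.005838 = 3.933 mmol/kg
[CO3²⁻] = α₂·DIC; α₂ = 0.1307, so [CO3²⁻] = 0.1307 × 3.933 = 0.514 mmol/kg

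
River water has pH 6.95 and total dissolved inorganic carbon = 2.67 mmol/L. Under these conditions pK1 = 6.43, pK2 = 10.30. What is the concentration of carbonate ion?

α₂ = 1 / (1 + [H⁺]/K2 + [H⁺]²/(K1K2)) = 1 / (1 + 10^+3.35 + 10^+2.83)
   = 1 / (1 + 2238.7 + 676.08) = 1/2915.8 = 0.0003430
[CO3²⁻] = α₂ × DIC = 0.0003430 × 2.67 = 0.000916 mmol/L = 0.916 μmol/L

[CO3²⁻] = 0.916 μmol/L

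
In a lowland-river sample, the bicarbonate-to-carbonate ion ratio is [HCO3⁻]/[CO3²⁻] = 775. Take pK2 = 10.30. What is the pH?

pH = 7.41

From K2 = [H⁺][CO3²⁻]/[HCO3⁻]:  pH = pK2 − log₁₀([HCO3⁻]/[CO3²⁻])
log₁₀(775) = +2.889
pH = 10.30 − (+2.889) = 7.41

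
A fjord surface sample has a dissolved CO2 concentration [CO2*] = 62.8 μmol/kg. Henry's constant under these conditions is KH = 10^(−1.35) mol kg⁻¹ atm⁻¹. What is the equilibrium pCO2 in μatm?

KH = 10^(−1.35) = 4.467×10^-2 mol kg⁻¹ atm⁻¹
pCO2 = [CO2*]/KH = 62.8×10^-6 / 4.467×10^-2 = 1.41×10^-3 atm = 1410 μatm

pCO2 = 1410 μatm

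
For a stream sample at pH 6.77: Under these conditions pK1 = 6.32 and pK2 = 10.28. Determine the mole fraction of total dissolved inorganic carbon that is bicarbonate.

α₁ = 0.738

α₁ = 1 / (1 + [H⁺]/K1 + K2/[H⁺]) = 1 / (1 + 10^-0.45 + 10^-3.51)
   = 1 / (1 + 0.35481 + 0.00030903) = 1/1.3551 = 0.7379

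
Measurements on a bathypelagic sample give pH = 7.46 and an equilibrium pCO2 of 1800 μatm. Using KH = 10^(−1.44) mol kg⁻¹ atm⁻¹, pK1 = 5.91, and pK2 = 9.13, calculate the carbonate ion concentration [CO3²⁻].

[CO3²⁻] = 0.0496 mmol/kg

[CO2*] = KH · pCO2 = 10^(−1.44) × 1800×10^-6 = 6.535×10^-5 mol/kg
α₀ = 1/(1 + K1/[H⁺] + K1K2/[H⁺]²) = 1/(1 + 10^+1.55 + 10^-0.12) = 0.02685
DIC = [CO2*]/α₀ = 6.535×10^-5 / 0.02685 = 2.434 mmol/kg
[CO3²⁻] = α₂·DIC; α₂ = 0.02037, so [CO3²⁻] = 0.02037 × 2.434 = 0.0496 mmol/kg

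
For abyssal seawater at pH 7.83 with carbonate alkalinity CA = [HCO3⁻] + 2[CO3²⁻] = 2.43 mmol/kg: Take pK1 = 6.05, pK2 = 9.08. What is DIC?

CA = [HCO3⁻] + 2[CO3²⁻] = (α₁ + 2α₂)·DIC
At pH 7.83: [H⁺]/K1 = 10^-1.78 = 0.016596, K2/[H⁺] = 10^-1.25 = 0.056234
α₁ = 1/(1 + 0.016596 + 0.056234) = 1/1.0728 = 0.9321; α₂ = α₁·K2/[H⁺] = 0.05242
α₁ + 2α₂ = 1.0369
DIC = CA / (α₁ + 2α₂) = 2.43 / 1.0369 = 2.34 mmol/kg

DIC = 2.34 mmol/kg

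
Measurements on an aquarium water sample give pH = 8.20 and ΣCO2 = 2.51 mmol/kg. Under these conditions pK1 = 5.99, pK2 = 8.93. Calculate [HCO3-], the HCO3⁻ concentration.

[HCO3⁻] = 2.11 mmol/kg

α₁ = 1 / (1 + [H⁺]/K1 + K2/[H⁺]) = 1 / (1 + 10^-2.21 + 10^-0.73)
   = 1 / (1 + 0.0061660 + 0.18621) = 1/1.1924 = 0.8387
[HCO3⁻] = α₁ × DIC = 0.8387 × 2.51 = 2.11 mmol/kg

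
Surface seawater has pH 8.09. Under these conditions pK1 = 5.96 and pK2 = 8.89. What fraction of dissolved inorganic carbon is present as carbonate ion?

α₂ = 0.136

α₂ = 1 / (1 + [H⁺]/K2 + [H⁺]²/(K1K2)) = 1 / (1 + 10^+0.80 + 10^-1.33)
   = 1 / (1 + 6.3096 + 0.046774) = 1/7.3563 = 0.1359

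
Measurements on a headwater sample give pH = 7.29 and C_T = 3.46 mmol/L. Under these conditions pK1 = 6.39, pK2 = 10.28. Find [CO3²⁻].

α₂ = 1 / (1 + [H⁺]/K2 + [H⁺]²/(K1K2)) = 1 / (1 + 10^+2.99 + 10^+2.09)
   = 1 / (1 + 977.24 + 123.03) = 1/1101.3 = 0.0009080
[CO3²⁻] = α₂ × DIC = 0.0009080 × 3.46 = 0.00314 mmol/L = 3.14 μmol/L

[CO3²⁻] = 3.14 μmol/L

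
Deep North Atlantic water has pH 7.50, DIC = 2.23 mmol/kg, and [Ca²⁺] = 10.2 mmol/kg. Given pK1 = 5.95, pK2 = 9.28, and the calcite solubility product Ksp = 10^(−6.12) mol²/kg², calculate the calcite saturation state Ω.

Ω = 0.476

α₂ = 1 / (1 + [H⁺]/K2 + [H⁺]²/(K1K2)) = 1 / (1 + 10^+1.78 + 10^+0.23)
   = 1 / (1 + 60.256 + 1.6982) = 1/62.954 = 0.01588
[CO3²⁻] = α₂ × DIC = 0.01588 × 2.23 = 0.03542 mmol/kg
Ksp = 10^(−6.12) = 7.586×10^-7
Ω = [Ca²⁺][CO3²⁻]/Ksp = (10.2×10^-3)(3.542×10^-5) / 7.586×10^-7 = 0.476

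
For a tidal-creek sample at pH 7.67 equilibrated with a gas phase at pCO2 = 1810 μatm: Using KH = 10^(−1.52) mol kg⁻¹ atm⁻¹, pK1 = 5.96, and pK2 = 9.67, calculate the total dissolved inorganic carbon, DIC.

[CO2*] = KH · pCO2 = 10^(−1.52) × 1810×10^-6 = 5.466×10^-5 mol/kg
α₀ = 1/(1 + K1/[H⁺] + K1K2/[H⁺]²) = 1/(1 + 10^+1.71 + 10^-0.29) = 0.01894
DIC = [CO2*]/α₀ = 5.466×10^-5 / 0.01894 = 2.89 mmol/kg

DIC = 2.89 mmol/kg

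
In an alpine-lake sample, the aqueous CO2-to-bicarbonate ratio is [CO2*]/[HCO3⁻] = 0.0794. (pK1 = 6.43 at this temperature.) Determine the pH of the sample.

pH = 7.53

From K1 = [H⁺][HCO3⁻]/[CO2*]:  pH = pK1 − log₁₀([CO2*]/[HCO3⁻])
log₁₀(0.0794) = -1.100
pH = 6.43 − (-1.100) = 7.53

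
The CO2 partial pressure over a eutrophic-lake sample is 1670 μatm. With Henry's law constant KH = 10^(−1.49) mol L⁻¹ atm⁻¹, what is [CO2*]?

KH = 10^(−1.49) = 3.236×10^-2 mol L⁻¹ atm⁻¹
[CO2*] = KH · pCO2 = 3.236×10^-2 × 1670×10^-6 atm = 5.40×10^-5 mol/L

[CO2*] = 54.0 μmol/L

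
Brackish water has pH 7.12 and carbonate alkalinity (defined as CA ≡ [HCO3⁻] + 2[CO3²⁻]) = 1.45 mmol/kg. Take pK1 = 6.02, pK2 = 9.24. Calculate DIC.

DIC = 1.55 mmol/kg

CA = [HCO3⁻] + 2[CO3²⁻] = (α₁ + 2α₂)·DIC
At pH 7.12: [H⁺]/K1 = 10^-1.10 = 0.079433, K2/[H⁺] = 10^-2.12 = 0.0075858
α₁ = 1/(1 + 0.079433 + 0.0075858) = 1/1.0870 = 0.9199; α₂ = α₁·K2/[H⁺] = 0.006979
α₁ + 2α₂ = 0.9339
DIC = CA / (α₁ + 2α₂) = 1.45 / 0.9339 = 1.55 mmol/kg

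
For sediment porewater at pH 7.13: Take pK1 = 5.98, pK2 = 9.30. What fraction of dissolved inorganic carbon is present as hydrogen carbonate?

α₁ = 0.928

α₁ = 1 / (1 + [H⁺]/K1 + K2/[H⁺]) = 1 / (1 + 10^-1.15 + 10^-2.17)
   = 1 / (1 + 0.070795 + 0.0067608) = 1/1.0776 = 0.9280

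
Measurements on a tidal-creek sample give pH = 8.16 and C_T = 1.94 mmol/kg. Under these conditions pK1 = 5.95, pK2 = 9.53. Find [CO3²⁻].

α₂ = 1 / (1 + [H⁺]/K2 + [H⁺]²/(K1K2)) = 1 / (1 + 10^+1.37 + 10^-0.84)
   = 1 / (1 + 23.442 + 0.14454) = 1/24.587 = 0.04067
[CO3²⁻] = α₂ × DIC = 0.04067 × 1.94 = 0.0789 mmol/kg

[CO3²⁻] = 0.0789 mmol/kg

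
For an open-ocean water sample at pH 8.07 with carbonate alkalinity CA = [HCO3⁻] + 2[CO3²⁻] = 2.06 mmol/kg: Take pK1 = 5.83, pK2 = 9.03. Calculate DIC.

DIC = 1.88 mmol/kg

CA = [HCO3⁻] + 2[CO3²⁻] = (α₁ + 2α₂)·DIC
At pH 8.07: [H⁺]/K1 = 10^-2.24 = 0.0057544, K2/[H⁺] = 10^-0.96 = 0.10965
α₁ = 1/(1 + 0.0057544 + 0.10965) = 1/1.1154 = 0.8965; α₂ = α₁·K2/[H⁺] = 0.09830
α₁ + 2α₂ = 1.0931
DIC = CA / (α₁ + 2α₂) = 2.06 / 1.0931 = 1.88 mmol/kg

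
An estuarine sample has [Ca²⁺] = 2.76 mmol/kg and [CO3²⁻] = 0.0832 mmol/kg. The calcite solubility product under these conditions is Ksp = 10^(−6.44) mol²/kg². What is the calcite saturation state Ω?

Ω = 0.632

Ksp = 10^(−6.44) = 3.631×10^-7
Ω = [Ca²⁺][CO3²⁻]/Ksp = (2.76×10^-3)(0.0832×10^-3) / 3.631×10^-7 = 0.632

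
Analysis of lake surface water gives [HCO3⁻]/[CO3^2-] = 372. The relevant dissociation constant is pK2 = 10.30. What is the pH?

From K2 = [H⁺][CO3^2-]/[HCO3⁻]:  pH = pK2 − log₁₀([HCO3⁻]/[CO3^2-])
log₁₀(372) = +2.571
pH = 10.30 − (+2.571) = 7.73

pH = 7.73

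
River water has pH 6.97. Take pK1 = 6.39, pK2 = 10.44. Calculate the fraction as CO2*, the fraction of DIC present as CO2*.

α₀ = 0.208

α₀ = 1 / (1 + K1/[H⁺] + K1K2/[H⁺]²) = 1 / (1 + 10^+0.58 + 10^-2.89)
   = 1 / (1 + 3.8019 + 0.0012882) = 1/4.8032 = 0.2082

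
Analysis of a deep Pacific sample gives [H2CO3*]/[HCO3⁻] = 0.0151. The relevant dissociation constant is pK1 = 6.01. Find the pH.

From K1 = [H⁺][HCO3⁻]/[H2CO3*]:  pH = pK1 − log₁₀([H2CO3*]/[HCO3⁻])
log₁₀(0.0151) = -1.821
pH = 6.01 − (-1.821) = 7.83

pH = 7.83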